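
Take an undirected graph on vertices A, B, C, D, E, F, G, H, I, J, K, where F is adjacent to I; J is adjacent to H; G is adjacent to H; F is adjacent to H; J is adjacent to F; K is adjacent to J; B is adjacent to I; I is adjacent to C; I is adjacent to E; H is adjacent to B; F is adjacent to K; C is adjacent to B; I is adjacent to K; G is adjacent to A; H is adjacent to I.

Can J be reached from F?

Explore from F.
Distance 1: reach H, I, J, K.
Found J.

Yes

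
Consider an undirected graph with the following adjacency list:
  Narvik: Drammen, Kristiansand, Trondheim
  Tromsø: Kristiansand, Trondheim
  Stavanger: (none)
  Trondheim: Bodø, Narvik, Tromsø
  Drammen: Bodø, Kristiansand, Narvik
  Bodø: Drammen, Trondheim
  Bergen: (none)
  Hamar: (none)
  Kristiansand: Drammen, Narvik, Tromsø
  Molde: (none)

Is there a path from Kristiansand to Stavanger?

No

Explore from Kristiansand.
Distance 1: reach Drammen, Narvik, Tromsø.
Distance 2: reach Bodø, Trondheim.
The search is exhausted without reaching Stavanger; it lies in a different component.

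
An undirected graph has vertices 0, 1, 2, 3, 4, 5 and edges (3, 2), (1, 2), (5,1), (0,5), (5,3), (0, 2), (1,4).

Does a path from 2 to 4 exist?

Explore from 2.
Distance 1: reach 0, 1, 3.
Distance 2: reach 4, 5.
Found 4.

Yes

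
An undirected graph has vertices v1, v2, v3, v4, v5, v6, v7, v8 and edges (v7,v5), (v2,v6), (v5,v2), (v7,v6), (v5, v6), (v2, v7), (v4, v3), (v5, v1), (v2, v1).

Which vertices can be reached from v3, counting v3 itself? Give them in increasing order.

Start at v3.
Its neighbours: v4.
Nothing further is reachable.

v3, v4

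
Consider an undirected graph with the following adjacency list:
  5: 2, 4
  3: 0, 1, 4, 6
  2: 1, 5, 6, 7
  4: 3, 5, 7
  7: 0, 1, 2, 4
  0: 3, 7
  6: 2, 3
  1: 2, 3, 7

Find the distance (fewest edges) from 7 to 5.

Distance 0: 7.
Distance 1: 0, 1, 2, 4.
Distance 2: 3, 5, 6 — contains 5.

2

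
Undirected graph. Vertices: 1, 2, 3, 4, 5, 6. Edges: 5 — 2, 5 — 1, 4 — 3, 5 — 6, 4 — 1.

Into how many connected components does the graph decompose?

From 1: component {1, 2, 3, 4, 5, 6}.
That's 1 component.

1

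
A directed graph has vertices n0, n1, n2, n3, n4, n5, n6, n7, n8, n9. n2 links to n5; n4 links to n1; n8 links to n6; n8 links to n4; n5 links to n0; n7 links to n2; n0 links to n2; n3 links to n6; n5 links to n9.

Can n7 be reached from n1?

No

n1 has no outgoing edges, so nothing is reachable from it.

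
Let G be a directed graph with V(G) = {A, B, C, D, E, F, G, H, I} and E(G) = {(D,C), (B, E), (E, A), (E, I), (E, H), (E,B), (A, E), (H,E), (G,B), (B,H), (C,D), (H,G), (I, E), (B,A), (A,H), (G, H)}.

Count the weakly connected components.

From A: component {A, B, E, G, H, I}.
From C: component {C, D}.
From F: component {F}.
That's 3 components.

3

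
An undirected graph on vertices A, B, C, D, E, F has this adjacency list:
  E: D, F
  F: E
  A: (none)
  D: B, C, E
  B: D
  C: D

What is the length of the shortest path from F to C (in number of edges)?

3

Distance 0: F.
Distance 1: E.
Distance 2: D.
Distance 3: B, C — contains C.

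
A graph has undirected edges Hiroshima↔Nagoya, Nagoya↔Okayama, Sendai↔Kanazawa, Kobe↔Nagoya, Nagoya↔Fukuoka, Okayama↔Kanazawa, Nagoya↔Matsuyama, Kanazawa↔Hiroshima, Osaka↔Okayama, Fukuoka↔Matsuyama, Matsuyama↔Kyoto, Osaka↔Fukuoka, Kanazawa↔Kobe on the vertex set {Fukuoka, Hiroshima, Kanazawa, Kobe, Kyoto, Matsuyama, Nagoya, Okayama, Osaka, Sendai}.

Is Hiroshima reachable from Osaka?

Yes

Explore from Osaka.
Distance 1: reach Fukuoka, Okayama.
Distance 2: reach Kanazawa, Matsuyama, Nagoya.
Distance 3: reach Hiroshima, Kobe, Kyoto, Sendai.
Found Hiroshima.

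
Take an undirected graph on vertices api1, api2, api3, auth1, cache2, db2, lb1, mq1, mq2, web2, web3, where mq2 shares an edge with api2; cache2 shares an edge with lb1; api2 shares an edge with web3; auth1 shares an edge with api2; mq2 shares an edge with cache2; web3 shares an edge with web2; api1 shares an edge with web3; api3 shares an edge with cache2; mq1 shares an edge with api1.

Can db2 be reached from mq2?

Explore from mq2.
Distance 1: reach api2, cache2.
Distance 2: reach api3, auth1, lb1, web3.
Distance 3: reach api1, web2.
Distance 4: reach mq1.
The search is exhausted without reaching db2; it lies in a different component.

No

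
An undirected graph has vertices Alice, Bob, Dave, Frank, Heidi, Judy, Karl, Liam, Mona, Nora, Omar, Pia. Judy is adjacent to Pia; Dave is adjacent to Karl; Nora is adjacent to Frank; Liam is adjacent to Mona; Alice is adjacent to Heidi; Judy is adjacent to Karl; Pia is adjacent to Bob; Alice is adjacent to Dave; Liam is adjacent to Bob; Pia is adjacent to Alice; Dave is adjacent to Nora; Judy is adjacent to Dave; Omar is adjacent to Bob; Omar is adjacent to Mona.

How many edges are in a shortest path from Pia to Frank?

Distance 0: Pia.
Distance 1: Alice, Bob, Judy.
Distance 2: Dave, Heidi, Karl, Liam, Omar.
Distance 3: Mona, Nora.
Distance 4: Frank — contains Frank.

4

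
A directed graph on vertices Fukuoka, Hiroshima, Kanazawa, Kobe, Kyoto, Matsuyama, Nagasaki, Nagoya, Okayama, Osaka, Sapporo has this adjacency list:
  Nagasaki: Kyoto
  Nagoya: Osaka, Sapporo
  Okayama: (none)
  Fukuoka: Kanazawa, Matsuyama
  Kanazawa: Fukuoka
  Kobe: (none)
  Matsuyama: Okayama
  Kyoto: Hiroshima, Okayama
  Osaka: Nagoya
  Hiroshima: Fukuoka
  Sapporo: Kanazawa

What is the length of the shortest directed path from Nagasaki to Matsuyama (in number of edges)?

Distance 0: Nagasaki.
Distance 1: Kyoto.
Distance 2: Hiroshima, Okayama.
Distance 3: Fukuoka.
Distance 4: Kanazawa, Matsuyama — contains Matsuyama.

4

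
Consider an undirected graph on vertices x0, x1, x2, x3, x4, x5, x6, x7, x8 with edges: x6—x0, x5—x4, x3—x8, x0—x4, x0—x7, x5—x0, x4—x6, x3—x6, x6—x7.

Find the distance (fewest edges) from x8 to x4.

3

Distance 0: x8.
Distance 1: x3.
Distance 2: x6.
Distance 3: x0, x4, x7 — contains x4.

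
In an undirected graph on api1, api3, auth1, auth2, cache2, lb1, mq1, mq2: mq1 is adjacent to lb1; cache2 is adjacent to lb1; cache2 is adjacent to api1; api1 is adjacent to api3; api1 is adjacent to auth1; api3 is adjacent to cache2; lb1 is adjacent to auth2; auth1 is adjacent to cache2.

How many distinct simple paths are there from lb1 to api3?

3

lb1–cache2–api1–api3
lb1–cache2–api3
lb1–cache2–auth1–api1–api3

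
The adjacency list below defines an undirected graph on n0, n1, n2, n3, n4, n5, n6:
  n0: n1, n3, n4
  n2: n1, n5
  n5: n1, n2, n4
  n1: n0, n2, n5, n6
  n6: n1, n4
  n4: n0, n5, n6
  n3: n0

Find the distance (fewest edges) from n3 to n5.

3

Distance 0: n3.
Distance 1: n0.
Distance 2: n1, n4.
Distance 3: n2, n5, n6 — contains n5.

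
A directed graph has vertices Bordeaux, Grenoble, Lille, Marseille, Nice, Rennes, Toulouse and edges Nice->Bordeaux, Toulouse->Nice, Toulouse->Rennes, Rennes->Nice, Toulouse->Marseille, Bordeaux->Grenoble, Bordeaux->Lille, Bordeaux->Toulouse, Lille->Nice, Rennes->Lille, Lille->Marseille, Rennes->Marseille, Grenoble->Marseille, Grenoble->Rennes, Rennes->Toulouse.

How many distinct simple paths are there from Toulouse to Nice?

Toulouse→Nice
Toulouse→Rennes→Lille→Nice
Toulouse→Rennes→Nice

3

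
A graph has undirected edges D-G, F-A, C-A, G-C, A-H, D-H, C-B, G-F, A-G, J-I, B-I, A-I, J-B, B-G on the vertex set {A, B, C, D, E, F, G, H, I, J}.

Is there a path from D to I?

Yes

Explore from D.
Distance 1: reach G, H.
Distance 2: reach A, B, C, F.
Distance 3: reach I, J.
Found I.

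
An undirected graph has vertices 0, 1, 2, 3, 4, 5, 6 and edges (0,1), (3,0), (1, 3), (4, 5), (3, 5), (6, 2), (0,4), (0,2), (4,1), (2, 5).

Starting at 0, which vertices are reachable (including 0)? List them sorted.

Start at 0.
Its neighbours: 1, 2, 3, 4.
Then their neighbours: 5, 6.
Every vertex is now reached.

0, 1, 2, 3, 4, 5, 6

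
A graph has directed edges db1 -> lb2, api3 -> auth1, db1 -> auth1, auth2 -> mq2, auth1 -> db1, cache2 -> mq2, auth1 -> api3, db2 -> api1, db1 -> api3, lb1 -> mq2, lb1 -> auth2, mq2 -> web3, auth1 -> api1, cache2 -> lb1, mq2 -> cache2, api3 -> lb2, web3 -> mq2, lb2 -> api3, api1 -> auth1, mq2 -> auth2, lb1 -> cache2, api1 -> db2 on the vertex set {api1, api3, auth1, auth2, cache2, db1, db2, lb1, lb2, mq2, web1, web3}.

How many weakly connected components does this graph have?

3

From api1: component {api1, api3, auth1, db1, db2, lb2}.
From auth2: component {auth2, cache2, lb1, mq2, web3}.
From web1: component {web1}.
That's 3 components.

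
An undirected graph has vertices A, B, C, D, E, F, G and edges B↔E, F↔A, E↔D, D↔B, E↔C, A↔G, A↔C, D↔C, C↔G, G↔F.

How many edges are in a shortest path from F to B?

Distance 0: F.
Distance 1: A, G.
Distance 2: C.
Distance 3: D, E.
Distance 4: B — contains B.

4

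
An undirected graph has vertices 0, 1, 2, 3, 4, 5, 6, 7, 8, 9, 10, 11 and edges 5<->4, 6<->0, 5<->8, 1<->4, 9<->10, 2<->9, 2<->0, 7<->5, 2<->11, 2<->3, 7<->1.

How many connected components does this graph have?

2

From 0: component {0, 2, 3, 6, 9, 10, 11}.
From 1: component {1, 4, 5, 7, 8}.
That's 2 components.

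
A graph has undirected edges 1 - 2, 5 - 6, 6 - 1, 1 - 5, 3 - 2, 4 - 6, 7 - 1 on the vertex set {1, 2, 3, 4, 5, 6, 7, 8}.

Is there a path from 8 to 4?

8 has no edges, so nothing is reachable from it.

No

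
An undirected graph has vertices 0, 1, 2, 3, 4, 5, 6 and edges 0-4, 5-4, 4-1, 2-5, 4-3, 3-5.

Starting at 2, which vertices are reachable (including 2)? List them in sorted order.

Start at 2.
Its neighbours: 5.
Then their neighbours: 3, 4.
Then next layer: 0, 1.
Nothing further is reachable.

0, 1, 2, 3, 4, 5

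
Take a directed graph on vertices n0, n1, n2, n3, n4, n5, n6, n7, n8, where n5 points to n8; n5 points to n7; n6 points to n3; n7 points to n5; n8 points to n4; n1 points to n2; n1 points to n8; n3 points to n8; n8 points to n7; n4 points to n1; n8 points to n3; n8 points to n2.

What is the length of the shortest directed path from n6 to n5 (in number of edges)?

Distance 0: n6.
Distance 1: n3.
Distance 2: n8.
Distance 3: n2, n4, n7.
Distance 4: n1, n5 — contains n5.

4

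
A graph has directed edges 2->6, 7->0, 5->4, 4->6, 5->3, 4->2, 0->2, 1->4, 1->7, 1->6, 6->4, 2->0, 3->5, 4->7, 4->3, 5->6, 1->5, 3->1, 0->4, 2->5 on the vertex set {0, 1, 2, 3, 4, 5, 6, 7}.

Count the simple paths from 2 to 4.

7

2→0→4
2→5→3→1→4
2→5→3→1→6→4
2→5→3→1→7→0→4
2→5→4
2→5→6→4
2→6→4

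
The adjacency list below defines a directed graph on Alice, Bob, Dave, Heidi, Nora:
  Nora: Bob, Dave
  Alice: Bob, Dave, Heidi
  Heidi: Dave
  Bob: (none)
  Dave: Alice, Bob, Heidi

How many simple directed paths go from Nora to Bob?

Nora→Bob
Nora→Dave→Alice→Bob
Nora→Dave→Bob

3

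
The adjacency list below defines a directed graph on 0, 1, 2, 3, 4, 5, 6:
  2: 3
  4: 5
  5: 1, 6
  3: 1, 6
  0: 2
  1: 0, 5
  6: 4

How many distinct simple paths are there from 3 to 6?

2

3→1→5→6
3→6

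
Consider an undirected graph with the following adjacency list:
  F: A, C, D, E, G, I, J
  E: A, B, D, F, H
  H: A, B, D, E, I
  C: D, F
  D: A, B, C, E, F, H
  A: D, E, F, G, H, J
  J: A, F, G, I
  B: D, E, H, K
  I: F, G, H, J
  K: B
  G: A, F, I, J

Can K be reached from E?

Yes

Explore from E.
Distance 1: reach A, B, D, F, H.
Distance 2: reach C, G, I, J, K.
Found K.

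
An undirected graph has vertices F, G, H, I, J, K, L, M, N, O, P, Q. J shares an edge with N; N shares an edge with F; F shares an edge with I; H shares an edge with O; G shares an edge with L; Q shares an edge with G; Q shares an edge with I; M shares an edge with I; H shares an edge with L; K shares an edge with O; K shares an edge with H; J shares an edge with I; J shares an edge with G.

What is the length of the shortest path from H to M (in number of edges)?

5

Distance 0: H.
Distance 1: K, L, O.
Distance 2: G.
Distance 3: J, Q.
Distance 4: I, N.
Distance 5: F, M — contains M.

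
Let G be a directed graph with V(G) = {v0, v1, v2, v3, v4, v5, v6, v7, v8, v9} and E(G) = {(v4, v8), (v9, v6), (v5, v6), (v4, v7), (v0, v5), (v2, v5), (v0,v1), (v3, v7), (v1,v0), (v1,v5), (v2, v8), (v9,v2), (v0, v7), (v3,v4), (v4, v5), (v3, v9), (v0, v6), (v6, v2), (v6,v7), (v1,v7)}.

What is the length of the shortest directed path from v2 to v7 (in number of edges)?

3

Distance 0: v2.
Distance 1: v5, v8.
Distance 2: v6.
Distance 3: v7 — contains v7.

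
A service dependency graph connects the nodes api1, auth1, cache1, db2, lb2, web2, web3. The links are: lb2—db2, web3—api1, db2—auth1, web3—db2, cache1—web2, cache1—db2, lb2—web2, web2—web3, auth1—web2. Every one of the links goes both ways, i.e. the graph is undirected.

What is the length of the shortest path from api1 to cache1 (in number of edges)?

Distance 0: api1.
Distance 1: web3.
Distance 2: db2, web2.
Distance 3: auth1, cache1, lb2 — contains cache1.

3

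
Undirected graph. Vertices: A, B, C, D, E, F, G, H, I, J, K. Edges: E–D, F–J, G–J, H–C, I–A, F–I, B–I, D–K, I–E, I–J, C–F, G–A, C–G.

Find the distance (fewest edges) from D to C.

4

Distance 0: D.
Distance 1: E, K.
Distance 2: I.
Distance 3: A, B, F, J.
Distance 4: C, G — contains C.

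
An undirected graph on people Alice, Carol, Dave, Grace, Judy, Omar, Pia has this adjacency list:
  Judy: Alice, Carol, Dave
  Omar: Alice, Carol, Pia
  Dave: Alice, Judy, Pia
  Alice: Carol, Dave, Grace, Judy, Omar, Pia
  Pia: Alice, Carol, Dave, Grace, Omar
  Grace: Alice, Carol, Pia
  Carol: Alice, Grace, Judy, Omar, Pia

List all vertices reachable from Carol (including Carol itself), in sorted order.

Start at Carol.
Its neighbours: Alice, Grace, Judy, Omar, Pia.
Then their neighbours: Dave.
Every vertex is now reached.

Alice, Carol, Dave, Grace, Judy, Omar, Pia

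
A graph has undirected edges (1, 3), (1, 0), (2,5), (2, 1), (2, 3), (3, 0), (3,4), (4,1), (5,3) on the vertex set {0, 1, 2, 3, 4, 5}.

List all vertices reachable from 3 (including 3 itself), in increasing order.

0, 1, 2, 3, 4, 5

Start at 3.
Its neighbours: 0, 1, 2, 4, 5.
Every vertex is now reached.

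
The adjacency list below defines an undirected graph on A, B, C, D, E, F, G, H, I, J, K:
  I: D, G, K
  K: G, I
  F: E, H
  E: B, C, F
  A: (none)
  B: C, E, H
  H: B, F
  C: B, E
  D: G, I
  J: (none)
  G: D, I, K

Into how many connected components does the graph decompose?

From A: component {A}.
From B: component {B, C, E, F, H}.
From D: component {D, G, I, K}.
From J: component {J}.
That's 4 components.

4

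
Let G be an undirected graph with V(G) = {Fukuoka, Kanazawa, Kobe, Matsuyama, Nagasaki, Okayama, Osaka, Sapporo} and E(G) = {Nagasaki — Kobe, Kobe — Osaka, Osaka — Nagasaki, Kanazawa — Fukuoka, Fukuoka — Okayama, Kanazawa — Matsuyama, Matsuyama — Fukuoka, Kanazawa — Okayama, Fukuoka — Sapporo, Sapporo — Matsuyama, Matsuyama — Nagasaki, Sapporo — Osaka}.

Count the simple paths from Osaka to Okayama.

Osaka–Kobe–Nagasaki–Matsuyama–Fukuoka–Kanazawa–Okayama
Osaka–Kobe–Nagasaki–Matsuyama–Fukuoka–Okayama
Osaka–Kobe–Nagasaki–Matsuyama–Kanazawa–Fukuoka–Okayama
Osaka–Kobe–Nagasaki–Matsuyama–Kanazawa–Okayama
Osaka–Kobe–Nagasaki–Matsuyama–Sapporo–Fukuoka–Kanazawa–Okayama
Osaka–Kobe–Nagasaki–Matsuyama–Sapporo–Fukuoka–Okayama
Osaka–Nagasaki–Matsuyama–Fukuoka–Kanazawa–Okayama
Osaka–Nagasaki–Matsuyama–Fukuoka–Okayama
... and 11 more.

19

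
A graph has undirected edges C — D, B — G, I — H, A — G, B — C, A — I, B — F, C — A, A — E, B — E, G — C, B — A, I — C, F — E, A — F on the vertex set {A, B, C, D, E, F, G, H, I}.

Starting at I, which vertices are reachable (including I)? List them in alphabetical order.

A, B, C, D, E, F, G, H, I

Start at I.
Its neighbours: A, C, H.
Then their neighbours: B, D, E, F, G.
Every vertex is now reached.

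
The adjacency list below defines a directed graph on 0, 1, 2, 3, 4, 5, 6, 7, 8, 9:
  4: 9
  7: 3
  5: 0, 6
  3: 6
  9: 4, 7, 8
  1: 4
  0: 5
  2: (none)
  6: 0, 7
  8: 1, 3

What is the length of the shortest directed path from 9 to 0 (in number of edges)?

Distance 0: 9.
Distance 1: 4, 7, 8.
Distance 2: 1, 3.
Distance 3: 6.
Distance 4: 0 — contains 0.

4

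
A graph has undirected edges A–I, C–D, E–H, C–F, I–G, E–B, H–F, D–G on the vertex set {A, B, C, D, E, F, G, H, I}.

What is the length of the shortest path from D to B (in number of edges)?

Distance 0: D.
Distance 1: C, G.
Distance 2: F, I.
Distance 3: A, H.
Distance 4: E.
Distance 5: B — contains B.

5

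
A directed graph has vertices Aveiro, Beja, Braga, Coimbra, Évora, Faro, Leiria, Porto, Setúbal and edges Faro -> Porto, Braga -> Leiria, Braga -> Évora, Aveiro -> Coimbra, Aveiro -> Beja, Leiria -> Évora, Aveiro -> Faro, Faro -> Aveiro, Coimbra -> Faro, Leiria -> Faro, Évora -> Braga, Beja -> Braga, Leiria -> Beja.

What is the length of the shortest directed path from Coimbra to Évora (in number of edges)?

5

Distance 0: Coimbra.
Distance 1: Faro.
Distance 2: Aveiro, Porto.
Distance 3: Beja.
Distance 4: Braga.
Distance 5: Évora, Leiria — contains Évora.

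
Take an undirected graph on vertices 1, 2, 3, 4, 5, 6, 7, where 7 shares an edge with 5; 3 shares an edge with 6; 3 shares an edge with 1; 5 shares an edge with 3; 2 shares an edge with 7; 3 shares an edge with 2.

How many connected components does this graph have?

2

From 1: component {1, 2, 3, 5, 6, 7}.
From 4: component {4}.
That's 2 components.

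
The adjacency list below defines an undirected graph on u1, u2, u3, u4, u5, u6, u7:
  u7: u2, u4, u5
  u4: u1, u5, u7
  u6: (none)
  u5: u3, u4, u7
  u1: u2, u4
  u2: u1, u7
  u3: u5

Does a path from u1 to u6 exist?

No

Explore from u1.
Distance 1: reach u2, u4.
Distance 2: reach u5, u7.
Distance 3: reach u3.
The search is exhausted without reaching u6; it lies in a different component.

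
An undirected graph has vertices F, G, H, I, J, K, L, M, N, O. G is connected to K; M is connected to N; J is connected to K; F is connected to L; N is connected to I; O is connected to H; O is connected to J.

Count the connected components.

3

From F: component {F, L}.
From G: component {G, H, J, K, O}.
From I: component {I, M, N}.
That's 3 components.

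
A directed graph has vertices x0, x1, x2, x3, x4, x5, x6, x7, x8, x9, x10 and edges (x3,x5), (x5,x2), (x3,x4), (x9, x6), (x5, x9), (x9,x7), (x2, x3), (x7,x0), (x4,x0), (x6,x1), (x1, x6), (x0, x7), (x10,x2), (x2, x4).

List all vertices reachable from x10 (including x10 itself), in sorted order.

Start at x10.
Its neighbours: x2.
Then their neighbours: x3, x4.
Then next layer: x0, x5.
Then next layer: x7, x9.
Then next layer: x6.
Then next layer: x1.
Nothing further is reachable.

x0, x1, x2, x3, x4, x5, x6, x7, x9, x10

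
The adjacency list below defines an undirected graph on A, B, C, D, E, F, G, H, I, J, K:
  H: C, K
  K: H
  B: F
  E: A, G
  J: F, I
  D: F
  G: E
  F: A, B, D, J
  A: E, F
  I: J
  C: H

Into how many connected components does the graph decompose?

2

From A: component {A, B, D, E, F, G, I, J}.
From C: component {C, H, K}.
That's 2 components.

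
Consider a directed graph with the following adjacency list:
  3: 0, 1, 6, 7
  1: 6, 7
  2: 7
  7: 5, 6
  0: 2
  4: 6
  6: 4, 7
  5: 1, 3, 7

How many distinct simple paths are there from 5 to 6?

5→1→6
5→1→7→6
5→3→0→2→7→6
5→3→1→6
5→3→1→7→6
5→3→6
5→3→7→6
5→7→6

8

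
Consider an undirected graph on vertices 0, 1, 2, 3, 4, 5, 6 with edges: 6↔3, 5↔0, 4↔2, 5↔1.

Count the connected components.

From 0: component {0, 1, 5}.
From 2: component {2, 4}.
From 3: component {3, 6}.
That's 3 components.

3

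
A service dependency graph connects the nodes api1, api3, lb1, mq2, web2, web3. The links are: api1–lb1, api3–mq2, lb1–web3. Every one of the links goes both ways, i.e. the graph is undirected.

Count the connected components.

3

From api1: component {api1, lb1, web3}.
From api3: component {api3, mq2}.
From web2: component {web2}.
That's 3 components.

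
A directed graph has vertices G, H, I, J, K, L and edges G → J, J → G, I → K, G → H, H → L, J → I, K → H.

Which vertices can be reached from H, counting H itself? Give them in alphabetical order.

Start at H.
Its neighbours: L.
Nothing further is reachable.

H, L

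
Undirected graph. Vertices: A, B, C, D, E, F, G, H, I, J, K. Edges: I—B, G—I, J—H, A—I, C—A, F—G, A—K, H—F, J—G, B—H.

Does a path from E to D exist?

E has no edges, so nothing is reachable from it.

No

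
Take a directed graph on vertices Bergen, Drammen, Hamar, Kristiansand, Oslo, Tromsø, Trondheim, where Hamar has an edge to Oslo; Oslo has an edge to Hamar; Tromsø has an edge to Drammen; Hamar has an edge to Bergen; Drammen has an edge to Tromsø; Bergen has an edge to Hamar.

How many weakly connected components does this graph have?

From Bergen: component {Bergen, Hamar, Oslo}.
From Drammen: component {Drammen, Tromsø}.
From Kristiansand: component {Kristiansand}.
From Trondheim: component {Trondheim}.
That's 4 components.

4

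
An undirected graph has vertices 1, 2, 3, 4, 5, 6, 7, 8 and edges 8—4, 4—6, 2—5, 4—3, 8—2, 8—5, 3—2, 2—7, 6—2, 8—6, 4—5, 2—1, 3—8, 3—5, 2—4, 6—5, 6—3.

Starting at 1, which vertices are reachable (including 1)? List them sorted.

Start at 1.
Its neighbours: 2.
Then their neighbours: 3, 4, 5, 6, 7, 8.
Every vertex is now reached.

1, 2, 3, 4, 5, 6, 7, 8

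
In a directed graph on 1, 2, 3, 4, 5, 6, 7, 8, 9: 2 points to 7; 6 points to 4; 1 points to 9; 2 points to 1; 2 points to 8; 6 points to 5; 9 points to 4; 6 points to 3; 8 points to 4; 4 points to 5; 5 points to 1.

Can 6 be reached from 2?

No

Explore from 2.
Distance 1: reach 1, 7, 8.
Distance 2: reach 4, 9.
Distance 3: reach 5.
The search from 2 is exhausted; no directed path reaches 6.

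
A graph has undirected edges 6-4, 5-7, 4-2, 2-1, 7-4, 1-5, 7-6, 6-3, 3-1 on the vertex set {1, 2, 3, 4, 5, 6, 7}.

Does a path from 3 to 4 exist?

Explore from 3.
Distance 1: reach 1, 6.
Distance 2: reach 2, 4, 5, 7.
Found 4.

Yes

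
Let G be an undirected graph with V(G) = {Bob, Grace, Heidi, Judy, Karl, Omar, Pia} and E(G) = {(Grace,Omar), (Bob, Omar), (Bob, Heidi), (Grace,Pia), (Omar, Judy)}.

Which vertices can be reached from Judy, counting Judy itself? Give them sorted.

Bob, Grace, Heidi, Judy, Omar, Pia

Start at Judy.
Its neighbours: Omar.
Then their neighbours: Bob, Grace.
Then next layer: Heidi, Pia.
Nothing further is reachable.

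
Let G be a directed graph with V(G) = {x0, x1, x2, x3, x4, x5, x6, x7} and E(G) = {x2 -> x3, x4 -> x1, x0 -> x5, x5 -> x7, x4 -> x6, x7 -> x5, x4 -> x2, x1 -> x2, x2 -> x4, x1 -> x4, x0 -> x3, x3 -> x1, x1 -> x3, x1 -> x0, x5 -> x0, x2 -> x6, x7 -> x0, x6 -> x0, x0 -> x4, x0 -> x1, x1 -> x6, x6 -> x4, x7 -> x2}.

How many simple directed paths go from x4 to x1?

7

x4→x1
x4→x2→x3→x1
x4→x2→x6→x0→x1
x4→x2→x6→x0→x3→x1
x4→x6→x0→x1
x4→x6→x0→x3→x1
x4→x6→x0→x5→x7→x2→x3→x1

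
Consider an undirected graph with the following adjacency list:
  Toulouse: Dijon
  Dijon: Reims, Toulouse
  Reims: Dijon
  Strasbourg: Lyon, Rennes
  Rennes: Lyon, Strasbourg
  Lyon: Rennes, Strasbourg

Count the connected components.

2

From Dijon: component {Dijon, Reims, Toulouse}.
From Lyon: component {Lyon, Rennes, Strasbourg}.
That's 2 components.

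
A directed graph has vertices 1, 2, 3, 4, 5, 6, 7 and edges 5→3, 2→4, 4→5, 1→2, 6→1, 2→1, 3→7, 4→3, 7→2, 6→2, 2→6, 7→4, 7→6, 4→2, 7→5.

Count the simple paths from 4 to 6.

4→2→6
4→3→7→2→6
4→3→7→6
4→5→3→7→2→6
4→5→3→7→6

5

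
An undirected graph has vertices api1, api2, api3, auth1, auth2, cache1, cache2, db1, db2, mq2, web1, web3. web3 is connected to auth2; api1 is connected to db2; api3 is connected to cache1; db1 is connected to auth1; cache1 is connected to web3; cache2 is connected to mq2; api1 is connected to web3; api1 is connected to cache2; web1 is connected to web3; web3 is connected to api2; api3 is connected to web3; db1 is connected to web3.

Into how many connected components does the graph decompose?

From api1: component {api1, api2, api3, auth1, auth2, cache1, cache2, db1, db2, mq2, web1, web3}.
That's 1 component.

1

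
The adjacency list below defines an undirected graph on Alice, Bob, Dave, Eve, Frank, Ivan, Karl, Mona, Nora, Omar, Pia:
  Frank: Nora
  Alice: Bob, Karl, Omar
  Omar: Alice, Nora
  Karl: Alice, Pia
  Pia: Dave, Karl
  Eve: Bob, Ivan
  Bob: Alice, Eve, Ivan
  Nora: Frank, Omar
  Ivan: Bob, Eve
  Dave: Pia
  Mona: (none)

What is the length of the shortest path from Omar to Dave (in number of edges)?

Distance 0: Omar.
Distance 1: Alice, Nora.
Distance 2: Bob, Frank, Karl.
Distance 3: Eve, Ivan, Pia.
Distance 4: Dave — contains Dave.

4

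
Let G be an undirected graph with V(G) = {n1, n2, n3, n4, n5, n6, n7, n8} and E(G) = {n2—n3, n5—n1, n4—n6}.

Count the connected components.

From n1: component {n1, n5}.
From n2: component {n2, n3}.
From n4: component {n4, n6}.
From n7: component {n7}.
From n8: component {n8}.
That's 5 components.

5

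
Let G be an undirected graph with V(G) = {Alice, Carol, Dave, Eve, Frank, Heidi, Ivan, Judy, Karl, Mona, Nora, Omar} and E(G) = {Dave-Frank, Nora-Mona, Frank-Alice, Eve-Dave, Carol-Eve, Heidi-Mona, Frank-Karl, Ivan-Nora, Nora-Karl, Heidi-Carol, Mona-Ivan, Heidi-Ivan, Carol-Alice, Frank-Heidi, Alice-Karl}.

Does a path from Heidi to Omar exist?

No

Explore from Heidi.
Distance 1: reach Carol, Frank, Ivan, Mona.
Distance 2: reach Alice, Dave, Eve, Karl, Nora.
The search is exhausted without reaching Omar; it lies in a different component.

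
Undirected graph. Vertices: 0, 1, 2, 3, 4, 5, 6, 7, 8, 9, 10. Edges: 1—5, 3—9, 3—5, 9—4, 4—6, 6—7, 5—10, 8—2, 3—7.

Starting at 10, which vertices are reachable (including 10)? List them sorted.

Start at 10.
Its neighbours: 5.
Then their neighbours: 1, 3.
Then next layer: 7, 9.
Then next layer: 4, 6.
Nothing further is reachable.

1, 3, 4, 5, 6, 7, 9, 10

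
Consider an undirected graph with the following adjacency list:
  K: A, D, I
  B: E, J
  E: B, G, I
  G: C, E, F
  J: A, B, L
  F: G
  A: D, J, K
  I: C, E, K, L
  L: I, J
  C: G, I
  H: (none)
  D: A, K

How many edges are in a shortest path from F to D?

5

Distance 0: F.
Distance 1: G.
Distance 2: C, E.
Distance 3: B, I.
Distance 4: J, K, L.
Distance 5: A, D — contains D.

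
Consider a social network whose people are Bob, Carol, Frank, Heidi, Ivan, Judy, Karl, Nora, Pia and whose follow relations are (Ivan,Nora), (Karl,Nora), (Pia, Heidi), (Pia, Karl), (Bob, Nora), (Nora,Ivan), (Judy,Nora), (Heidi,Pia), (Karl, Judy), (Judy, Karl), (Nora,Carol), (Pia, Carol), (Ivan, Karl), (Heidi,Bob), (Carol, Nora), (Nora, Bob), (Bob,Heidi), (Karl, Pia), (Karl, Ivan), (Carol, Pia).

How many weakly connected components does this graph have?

From Bob: component {Bob, Carol, Heidi, Ivan, Judy, Karl, Nora, Pia}.
From Frank: component {Frank}.
That's 2 components.

2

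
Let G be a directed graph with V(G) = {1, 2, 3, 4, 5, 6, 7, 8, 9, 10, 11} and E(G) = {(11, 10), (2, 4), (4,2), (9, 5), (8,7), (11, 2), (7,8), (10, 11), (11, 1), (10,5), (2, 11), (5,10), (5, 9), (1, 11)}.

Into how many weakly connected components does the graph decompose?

From 1: component {1, 2, 4, 5, 9, 10, 11}.
From 3: component {3}.
From 6: component {6}.
From 7: component {7, 8}.
That's 4 components.

4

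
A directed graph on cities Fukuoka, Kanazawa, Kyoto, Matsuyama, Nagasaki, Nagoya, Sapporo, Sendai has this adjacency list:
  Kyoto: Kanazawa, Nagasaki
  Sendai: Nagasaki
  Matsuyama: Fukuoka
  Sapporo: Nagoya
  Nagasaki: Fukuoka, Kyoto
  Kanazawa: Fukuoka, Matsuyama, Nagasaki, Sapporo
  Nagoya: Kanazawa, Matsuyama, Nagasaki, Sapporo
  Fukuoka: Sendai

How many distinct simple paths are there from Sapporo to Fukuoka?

7

Sapporo→Nagoya→Kanazawa→Fukuoka
Sapporo→Nagoya→Kanazawa→Matsuyama→Fukuoka
Sapporo→Nagoya→Kanazawa→Nagasaki→Fukuoka
Sapporo→Nagoya→Matsuyama→Fukuoka
Sapporo→Nagoya→Nagasaki→Fukuoka
Sapporo→Nagoya→Nagasaki→Kyoto→Kanazawa→Fukuoka
Sapporo→Nagoya→Nagasaki→Kyoto→Kanazawa→Matsuyama→Fukuoka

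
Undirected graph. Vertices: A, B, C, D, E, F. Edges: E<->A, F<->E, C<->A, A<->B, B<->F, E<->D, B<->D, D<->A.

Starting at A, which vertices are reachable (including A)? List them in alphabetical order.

Start at A.
Its neighbours: B, C, D, E.
Then their neighbours: F.
Every vertex is now reached.

A, B, C, D, E, F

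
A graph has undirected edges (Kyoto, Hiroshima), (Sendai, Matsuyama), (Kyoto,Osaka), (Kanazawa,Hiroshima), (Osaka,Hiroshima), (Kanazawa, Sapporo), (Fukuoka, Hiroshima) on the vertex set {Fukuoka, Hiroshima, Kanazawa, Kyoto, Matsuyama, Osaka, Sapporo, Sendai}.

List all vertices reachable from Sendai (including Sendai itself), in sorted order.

Matsuyama, Sendai

Start at Sendai.
Its neighbours: Matsuyama.
Nothing further is reachable.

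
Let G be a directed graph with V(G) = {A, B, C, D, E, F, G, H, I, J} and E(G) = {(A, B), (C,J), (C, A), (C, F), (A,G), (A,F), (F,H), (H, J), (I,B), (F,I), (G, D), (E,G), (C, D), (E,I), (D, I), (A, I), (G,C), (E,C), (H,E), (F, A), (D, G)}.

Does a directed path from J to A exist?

No

J has no outgoing edges, so nothing is reachable from it.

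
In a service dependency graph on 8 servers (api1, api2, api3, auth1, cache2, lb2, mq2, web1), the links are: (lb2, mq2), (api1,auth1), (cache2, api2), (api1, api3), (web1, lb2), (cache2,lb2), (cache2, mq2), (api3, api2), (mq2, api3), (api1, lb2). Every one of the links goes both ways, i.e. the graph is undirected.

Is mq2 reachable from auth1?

Explore from auth1.
Distance 1: reach api1.
Distance 2: reach api3, lb2.
Distance 3: reach api2, cache2, mq2, web1.
Found mq2.

Yes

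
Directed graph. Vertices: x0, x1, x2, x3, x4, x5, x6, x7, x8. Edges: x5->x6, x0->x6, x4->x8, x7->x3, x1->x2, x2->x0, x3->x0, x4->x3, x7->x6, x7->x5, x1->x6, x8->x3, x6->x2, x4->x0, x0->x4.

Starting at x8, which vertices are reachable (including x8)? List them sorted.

x0, x2, x3, x4, x6, x8

Start at x8.
Its neighbours: x3.
Then their neighbours: x0.
Then next layer: x4, x6.
Then next layer: x2.
Nothing further is reachable.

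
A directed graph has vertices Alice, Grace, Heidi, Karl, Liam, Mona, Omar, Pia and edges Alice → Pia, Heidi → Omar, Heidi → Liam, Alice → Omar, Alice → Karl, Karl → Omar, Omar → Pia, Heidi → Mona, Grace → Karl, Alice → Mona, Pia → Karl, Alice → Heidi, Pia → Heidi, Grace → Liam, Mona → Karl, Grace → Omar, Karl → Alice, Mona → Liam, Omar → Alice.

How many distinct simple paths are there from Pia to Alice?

Pia→Heidi→Mona→Karl→Alice
Pia→Heidi→Mona→Karl→Omar→Alice
Pia→Heidi→Omar→Alice
Pia→Karl→Alice
Pia→Karl→Omar→Alice

5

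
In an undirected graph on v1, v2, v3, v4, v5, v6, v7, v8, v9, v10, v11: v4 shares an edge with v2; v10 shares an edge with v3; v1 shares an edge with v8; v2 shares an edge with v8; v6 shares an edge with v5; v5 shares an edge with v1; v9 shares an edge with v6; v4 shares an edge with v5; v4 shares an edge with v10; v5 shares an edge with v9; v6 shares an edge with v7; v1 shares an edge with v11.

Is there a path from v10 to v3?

Yes

Explore from v10.
Distance 1: reach v3, v4.
Found v3.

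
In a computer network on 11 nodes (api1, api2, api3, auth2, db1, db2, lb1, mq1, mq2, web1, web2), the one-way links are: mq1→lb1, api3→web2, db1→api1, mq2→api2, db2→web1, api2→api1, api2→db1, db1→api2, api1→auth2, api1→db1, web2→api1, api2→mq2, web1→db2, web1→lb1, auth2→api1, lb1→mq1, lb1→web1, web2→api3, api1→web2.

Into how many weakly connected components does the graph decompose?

From api1: component {api1, api2, api3, auth2, db1, mq2, web2}.
From db2: component {db2, lb1, mq1, web1}.
That's 2 components.

2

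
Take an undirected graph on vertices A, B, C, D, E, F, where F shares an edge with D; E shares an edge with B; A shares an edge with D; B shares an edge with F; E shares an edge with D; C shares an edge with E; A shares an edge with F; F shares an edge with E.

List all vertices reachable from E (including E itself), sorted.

Start at E.
Its neighbours: B, C, D, F.
Then their neighbours: A.
Every vertex is now reached.

A, B, C, D, E, F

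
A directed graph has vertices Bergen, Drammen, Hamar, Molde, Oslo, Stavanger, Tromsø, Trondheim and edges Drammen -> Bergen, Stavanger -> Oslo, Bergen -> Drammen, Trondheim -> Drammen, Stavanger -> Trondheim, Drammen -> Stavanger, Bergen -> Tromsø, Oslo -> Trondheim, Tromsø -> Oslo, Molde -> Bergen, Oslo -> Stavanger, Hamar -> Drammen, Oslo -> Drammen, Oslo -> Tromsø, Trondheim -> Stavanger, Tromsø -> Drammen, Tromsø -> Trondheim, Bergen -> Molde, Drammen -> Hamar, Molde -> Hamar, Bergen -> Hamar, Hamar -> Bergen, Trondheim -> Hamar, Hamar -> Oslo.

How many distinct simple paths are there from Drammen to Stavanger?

Drammen→Bergen→Hamar→Oslo→Stavanger
Drammen→Bergen→Hamar→Oslo→Tromsø→Trondheim→Stavanger
Drammen→Bergen→Hamar→Oslo→Trondheim→Stavanger
Drammen→Bergen→Molde→Hamar→Oslo→Stavanger
Drammen→Bergen→Molde→Hamar→Oslo→Tromsø→Trondheim→Stavanger
Drammen→Bergen→Molde→Hamar→Oslo→Trondheim→Stavanger
Drammen→Bergen→Tromsø→Oslo→Stavanger
Drammen→Bergen→Tromsø→Oslo→Trondheim→Stavanger
... and 9 more.

17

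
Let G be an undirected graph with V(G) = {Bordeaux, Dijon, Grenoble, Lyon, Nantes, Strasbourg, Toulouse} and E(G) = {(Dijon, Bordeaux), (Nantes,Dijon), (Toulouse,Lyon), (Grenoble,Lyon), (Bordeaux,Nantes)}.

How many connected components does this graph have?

3

From Bordeaux: component {Bordeaux, Dijon, Nantes}.
From Grenoble: component {Grenoble, Lyon, Toulouse}.
From Strasbourg: component {Strasbourg}.
That's 3 components.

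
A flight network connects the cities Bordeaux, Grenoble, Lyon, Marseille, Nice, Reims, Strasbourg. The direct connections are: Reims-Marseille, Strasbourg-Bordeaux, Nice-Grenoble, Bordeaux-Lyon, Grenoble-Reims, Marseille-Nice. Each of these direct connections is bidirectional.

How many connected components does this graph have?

From Bordeaux: component {Bordeaux, Lyon, Strasbourg}.
From Grenoble: component {Grenoble, Marseille, Nice, Reims}.
That's 2 components.

2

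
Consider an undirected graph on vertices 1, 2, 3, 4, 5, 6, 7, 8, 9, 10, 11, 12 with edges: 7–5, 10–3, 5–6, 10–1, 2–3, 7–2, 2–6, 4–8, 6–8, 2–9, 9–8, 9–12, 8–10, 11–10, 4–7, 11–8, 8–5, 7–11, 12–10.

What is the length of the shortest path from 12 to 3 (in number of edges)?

2

Distance 0: 12.
Distance 1: 9, 10.
Distance 2: 1, 2, 3, 8, 11 — contains 3.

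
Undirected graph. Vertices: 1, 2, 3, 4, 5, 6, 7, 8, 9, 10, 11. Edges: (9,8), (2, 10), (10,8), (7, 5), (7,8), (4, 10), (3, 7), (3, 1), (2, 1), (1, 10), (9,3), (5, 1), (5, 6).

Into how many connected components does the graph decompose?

From 1: component {1, 2, 3, 4, 5, 6, 7, 8, 9, 10}.
From 11: component {11}.
That's 2 components.

2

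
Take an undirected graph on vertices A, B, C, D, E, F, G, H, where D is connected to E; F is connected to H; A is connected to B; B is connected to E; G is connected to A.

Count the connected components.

3

From A: component {A, B, D, E, G}.
From C: component {C}.
From F: component {F, H}.
That's 3 components.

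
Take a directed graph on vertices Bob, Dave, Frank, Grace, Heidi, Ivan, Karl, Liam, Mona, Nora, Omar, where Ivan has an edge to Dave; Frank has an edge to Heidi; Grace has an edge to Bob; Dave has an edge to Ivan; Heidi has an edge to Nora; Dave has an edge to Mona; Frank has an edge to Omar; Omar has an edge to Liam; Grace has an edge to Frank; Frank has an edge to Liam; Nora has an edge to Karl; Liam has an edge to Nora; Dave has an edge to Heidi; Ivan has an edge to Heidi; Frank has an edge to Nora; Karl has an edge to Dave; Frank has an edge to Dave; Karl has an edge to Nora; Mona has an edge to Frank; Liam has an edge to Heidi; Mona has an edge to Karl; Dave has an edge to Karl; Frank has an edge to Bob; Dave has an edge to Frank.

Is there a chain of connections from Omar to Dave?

Yes

Explore from Omar.
Distance 1: reach Liam.
Distance 2: reach Heidi, Nora.
Distance 3: reach Karl.
Distance 4: reach Dave.
Found Dave.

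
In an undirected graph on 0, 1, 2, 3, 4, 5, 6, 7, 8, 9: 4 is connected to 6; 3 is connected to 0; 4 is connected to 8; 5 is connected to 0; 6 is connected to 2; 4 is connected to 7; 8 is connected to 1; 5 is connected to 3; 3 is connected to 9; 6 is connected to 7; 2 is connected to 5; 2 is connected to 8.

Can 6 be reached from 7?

Yes

Explore from 7.
Distance 1: reach 4, 6.
Found 6.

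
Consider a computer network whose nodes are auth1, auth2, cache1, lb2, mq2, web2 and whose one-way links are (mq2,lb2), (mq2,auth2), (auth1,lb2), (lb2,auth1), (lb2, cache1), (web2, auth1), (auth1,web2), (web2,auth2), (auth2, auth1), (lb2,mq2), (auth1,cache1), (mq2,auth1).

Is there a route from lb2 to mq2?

Explore from lb2.
Distance 1: reach auth1, cache1, mq2.
Found mq2.

Yes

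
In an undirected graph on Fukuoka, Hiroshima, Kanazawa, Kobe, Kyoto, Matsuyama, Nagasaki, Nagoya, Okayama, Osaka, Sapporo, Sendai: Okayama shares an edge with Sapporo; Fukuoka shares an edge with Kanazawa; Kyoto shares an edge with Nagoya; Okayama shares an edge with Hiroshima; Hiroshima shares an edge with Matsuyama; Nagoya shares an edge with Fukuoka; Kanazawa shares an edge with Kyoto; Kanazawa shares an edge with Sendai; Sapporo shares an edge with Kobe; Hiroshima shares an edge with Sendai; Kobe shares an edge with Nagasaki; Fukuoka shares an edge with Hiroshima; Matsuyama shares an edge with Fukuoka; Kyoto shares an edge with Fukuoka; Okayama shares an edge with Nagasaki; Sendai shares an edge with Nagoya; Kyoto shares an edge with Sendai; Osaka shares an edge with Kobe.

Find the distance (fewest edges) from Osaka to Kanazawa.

6

Distance 0: Osaka.
Distance 1: Kobe.
Distance 2: Nagasaki, Sapporo.
Distance 3: Okayama.
Distance 4: Hiroshima.
Distance 5: Fukuoka, Matsuyama, Sendai.
Distance 6: Kanazawa, Kyoto, Nagoya — contains Kanazawa.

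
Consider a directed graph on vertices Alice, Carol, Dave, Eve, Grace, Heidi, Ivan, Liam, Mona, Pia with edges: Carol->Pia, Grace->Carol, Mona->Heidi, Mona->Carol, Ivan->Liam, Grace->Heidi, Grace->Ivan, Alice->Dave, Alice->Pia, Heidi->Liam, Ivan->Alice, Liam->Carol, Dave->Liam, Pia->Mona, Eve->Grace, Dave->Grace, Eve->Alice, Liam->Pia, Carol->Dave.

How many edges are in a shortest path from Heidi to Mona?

Distance 0: Heidi.
Distance 1: Liam.
Distance 2: Carol, Pia.
Distance 3: Dave, Mona — contains Mona.

3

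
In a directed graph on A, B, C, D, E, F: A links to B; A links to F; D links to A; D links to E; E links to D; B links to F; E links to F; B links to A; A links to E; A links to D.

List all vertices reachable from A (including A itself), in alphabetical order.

Start at A.
Its neighbours: B, D, E, F.
Nothing further is reachable.

A, B, D, E, F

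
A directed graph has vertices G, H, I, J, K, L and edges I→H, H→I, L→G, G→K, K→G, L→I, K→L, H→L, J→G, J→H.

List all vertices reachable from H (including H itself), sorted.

Start at H.
Its neighbours: I, L.
Then their neighbours: G.
Then next layer: K.
Nothing further is reachable.

G, H, I, K, L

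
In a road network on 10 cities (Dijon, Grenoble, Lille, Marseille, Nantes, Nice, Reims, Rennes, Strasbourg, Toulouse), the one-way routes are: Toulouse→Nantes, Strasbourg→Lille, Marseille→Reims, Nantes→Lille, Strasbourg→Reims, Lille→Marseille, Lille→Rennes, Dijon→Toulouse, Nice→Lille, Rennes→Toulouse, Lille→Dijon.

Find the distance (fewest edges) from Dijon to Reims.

Distance 0: Dijon.
Distance 1: Toulouse.
Distance 2: Nantes.
Distance 3: Lille.
Distance 4: Marseille, Rennes.
Distance 5: Reims — contains Reims.

5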